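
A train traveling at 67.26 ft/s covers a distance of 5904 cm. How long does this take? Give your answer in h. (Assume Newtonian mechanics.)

d = 5904 cm × 0.01 = 59.04 m
v = 67.26 ft/s × 0.3048 = 20.5008 m/s
t = d / v = 59.04 / 20.5008 = 2.87989 s
t = 2.87989 s / 3600.0 = 0.0008 h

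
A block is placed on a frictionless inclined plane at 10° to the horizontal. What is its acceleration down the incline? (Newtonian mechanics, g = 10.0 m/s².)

a = g sin(θ) = 10.0 × sin(10°) = 10.0 × 0.1736 = 1.74 m/s²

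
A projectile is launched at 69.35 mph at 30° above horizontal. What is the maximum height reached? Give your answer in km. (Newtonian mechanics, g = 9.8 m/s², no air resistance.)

v₀ = 69.35 mph × 0.44704 = 31.0022 m/s
H = v₀² × sin²(θ) / (2g) = 31.0022² × sin(30°)² / (2 × 9.8) = 961.136 × 0.25 / 19.6 = 12.2594 m
H = 12.2594 m / 1000.0 = 0.01226 km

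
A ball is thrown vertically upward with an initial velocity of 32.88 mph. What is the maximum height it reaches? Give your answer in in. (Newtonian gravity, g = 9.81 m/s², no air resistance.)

v₀ = 32.88 mph × 0.44704 = 14.6987 m/s
h_max = v₀² / (2g) = 14.6987² / (2 × 9.81) = 216.052 / 19.62 = 11.0118 m
h_max = 11.0118 m / 0.0254 = 433.5 in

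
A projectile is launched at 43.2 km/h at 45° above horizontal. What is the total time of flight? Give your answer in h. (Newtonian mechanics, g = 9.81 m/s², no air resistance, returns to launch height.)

v₀ = 43.2 km/h × 0.2777777777777778 = 12.0 m/s
T = 2 × v₀ × sin(θ) / g = 2 × 12.0 × sin(45°) / 9.81 = 2 × 12.0 × 0.707107 / 9.81 = 1.72993 s
T = 1.72993 s / 3600.0 = 0.0004805 h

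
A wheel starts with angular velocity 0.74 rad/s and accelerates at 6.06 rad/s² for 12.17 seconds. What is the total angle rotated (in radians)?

θ = ω₀t + ½αt² = 0.74×12.17 + ½×6.06×12.17² = 457.78 rad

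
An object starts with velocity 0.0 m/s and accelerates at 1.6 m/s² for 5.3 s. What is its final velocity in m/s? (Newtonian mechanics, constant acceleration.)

v = v₀ + a × t = 0.0 + 1.6 × 5.3 = 8.48 m/s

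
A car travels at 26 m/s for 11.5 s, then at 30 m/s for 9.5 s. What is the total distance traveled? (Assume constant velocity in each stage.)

d₁ = v₁t₁ = 26 × 11.5 = 299.0 m
d₂ = v₂t₂ = 30 × 9.5 = 285.0 m
d_total = 299.0 + 285.0 = 584.0 m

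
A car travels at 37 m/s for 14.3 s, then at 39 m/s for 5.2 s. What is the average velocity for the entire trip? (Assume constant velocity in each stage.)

d₁ = v₁t₁ = 37 × 14.3 = 529.1 m
d₂ = v₂t₂ = 39 × 5.2 = 202.8 m
d_total = 731.9 m, t_total = 19.5 s
v_avg = d_total/t_total = 731.9/19.5 = 37.53 m/s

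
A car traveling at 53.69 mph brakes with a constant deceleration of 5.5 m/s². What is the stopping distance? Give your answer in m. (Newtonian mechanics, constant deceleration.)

v₀ = 53.69 mph × 0.44704 = 24.0016 m/s
d = v₀² / (2a) = 24.0016² / (2 × 5.5) = 576.077 / 11.0 = 52.37 m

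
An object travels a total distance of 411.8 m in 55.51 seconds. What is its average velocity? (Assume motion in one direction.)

v_avg = Δd / Δt = 411.8 / 55.51 = 7.42 m/s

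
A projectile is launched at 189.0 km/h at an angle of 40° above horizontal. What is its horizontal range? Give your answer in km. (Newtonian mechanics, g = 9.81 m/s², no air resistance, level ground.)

v₀ = 189.0 km/h × 0.2777777777777778 = 52.5 m/s
R = v₀² × sin(2θ) / g = 52.5² × sin(2 × 40°) / 9.81 = 2756.25 × 0.984808 / 9.81 = 276.695 m
R = 276.695 m / 1000.0 = 0.2767 km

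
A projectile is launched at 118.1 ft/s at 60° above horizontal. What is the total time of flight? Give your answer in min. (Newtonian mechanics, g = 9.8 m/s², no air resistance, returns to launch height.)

v₀ = 118.1 ft/s × 0.3048 = 35.9969 m/s
T = 2 × v₀ × sin(θ) / g = 2 × 35.9969 × sin(60°) / 9.8 = 2 × 35.9969 × 0.866025 / 9.8 = 6.36208 s
T = 6.36208 s / 60.0 = 0.106 min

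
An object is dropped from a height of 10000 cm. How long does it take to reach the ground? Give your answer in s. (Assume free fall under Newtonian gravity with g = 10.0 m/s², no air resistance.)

h = 10000 cm × 0.01 = 100.0 m
t = √(2h/g) = √(2 × 100.0 / 10.0) = 4.472 s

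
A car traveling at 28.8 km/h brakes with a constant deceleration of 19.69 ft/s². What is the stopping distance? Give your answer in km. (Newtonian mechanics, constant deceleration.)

v₀ = 28.8 km/h × 0.2777777777777778 = 8.0 m/s
a = 19.69 ft/s² × 0.3048 = 6.00151 m/s²
d = v₀² / (2a) = 8.0² / (2 × 6.00151) = 64.0 / 12.003 = 5.332 m
d = 5.332 m / 1000.0 = 0.005332 km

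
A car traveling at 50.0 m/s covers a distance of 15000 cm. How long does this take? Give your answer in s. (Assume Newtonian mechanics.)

d = 15000 cm × 0.01 = 150.0 m
t = d / v = 150.0 / 50.0 = 3.0 s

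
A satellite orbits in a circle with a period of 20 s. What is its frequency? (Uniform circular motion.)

f = 1/T = 1/20 = 0.05 Hz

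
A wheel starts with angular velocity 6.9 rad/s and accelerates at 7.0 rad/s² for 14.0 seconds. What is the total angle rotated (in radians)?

θ = ω₀t + ½αt² = 6.9×14.0 + ½×7.0×14.0² = 782.6 rad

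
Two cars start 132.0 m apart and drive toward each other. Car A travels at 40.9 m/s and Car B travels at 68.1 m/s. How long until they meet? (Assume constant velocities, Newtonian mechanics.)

Combined speed: v_combined = 40.9 + 68.1 = 109.0 m/s
Time to meet: t = d/v_combined = 132.0/109.0 = 1.21 s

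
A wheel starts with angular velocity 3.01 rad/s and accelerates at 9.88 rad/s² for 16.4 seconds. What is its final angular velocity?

ω = ω₀ + αt = 3.01 + 9.88 × 16.4 = 165.04 rad/s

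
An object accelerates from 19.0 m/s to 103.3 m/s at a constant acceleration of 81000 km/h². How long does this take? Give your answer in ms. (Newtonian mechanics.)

a = 81000 km/h² × 7.716049382716049e-05 = 6.25 m/s²
t = (v - v₀) / a = (103.3 - 19.0) / 6.25 = 13.488 s
t = 13.488 s / 0.001 = 13490 ms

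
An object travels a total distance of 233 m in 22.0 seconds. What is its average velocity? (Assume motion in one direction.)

v_avg = Δd / Δt = 233 / 22.0 = 10.59 m/s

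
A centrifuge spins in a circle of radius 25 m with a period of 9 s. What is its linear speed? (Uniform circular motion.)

v = 2πr/T = 2π×25/9 = 17.45 m/s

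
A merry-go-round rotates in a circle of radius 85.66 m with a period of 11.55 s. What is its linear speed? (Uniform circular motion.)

v = 2πr/T = 2π×85.66/11.55 = 46.6 m/s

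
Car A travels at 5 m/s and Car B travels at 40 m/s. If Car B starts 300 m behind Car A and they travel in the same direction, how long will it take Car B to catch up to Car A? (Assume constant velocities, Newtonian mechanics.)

Relative speed: v_rel = 40 - 5 = 35 m/s
Time to catch: t = d₀/v_rel = 300/35 = 8.57 s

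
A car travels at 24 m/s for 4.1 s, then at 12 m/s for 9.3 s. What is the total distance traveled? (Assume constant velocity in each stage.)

d₁ = v₁t₁ = 24 × 4.1 = 98.4 m
d₂ = v₂t₂ = 12 × 9.3 = 111.6 m
d_total = 98.4 + 111.6 = 210.0 m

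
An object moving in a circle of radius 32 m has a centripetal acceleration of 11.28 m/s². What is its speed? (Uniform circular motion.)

v = √(a_c × r) = √(11.28 × 32) = 19.0 m/s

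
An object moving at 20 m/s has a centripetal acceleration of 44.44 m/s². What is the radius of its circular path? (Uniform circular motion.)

r = v²/a_c = 20²/44.44 = 9.0 m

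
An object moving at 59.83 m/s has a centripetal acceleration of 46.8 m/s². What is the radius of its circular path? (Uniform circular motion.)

r = v²/a_c = 59.83²/46.8 = 76.49 m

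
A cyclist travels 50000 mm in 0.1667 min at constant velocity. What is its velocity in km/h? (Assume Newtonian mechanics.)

d = 50000 mm × 0.001 = 50.0 m
t = 0.1667 min × 60.0 = 10.002 s
v = d / t = 50.0 / 10.002 = 4.999 m/s
v = 4.999 m/s / 0.2777777777777778 = 18.0 km/h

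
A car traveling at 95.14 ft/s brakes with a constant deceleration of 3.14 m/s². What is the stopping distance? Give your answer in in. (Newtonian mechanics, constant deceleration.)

v₀ = 95.14 ft/s × 0.3048 = 28.9987 m/s
d = v₀² / (2a) = 28.9987² / (2 × 3.14) = 840.925 / 6.28 = 133.905 m
d = 133.905 m / 0.0254 = 5272 in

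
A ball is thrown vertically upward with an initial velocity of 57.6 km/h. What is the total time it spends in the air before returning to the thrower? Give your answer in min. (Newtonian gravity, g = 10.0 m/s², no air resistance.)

v₀ = 57.6 km/h × 0.2777777777777778 = 16.0 m/s
t_total = 2 × v₀ / g = 2 × 16.0 / 10.0 = 3.2 s
t_total = 3.2 s / 60.0 = 0.05333 min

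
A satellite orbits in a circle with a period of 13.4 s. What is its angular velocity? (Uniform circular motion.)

ω = 2π/T = 2π/13.4 = 0.4689 rad/s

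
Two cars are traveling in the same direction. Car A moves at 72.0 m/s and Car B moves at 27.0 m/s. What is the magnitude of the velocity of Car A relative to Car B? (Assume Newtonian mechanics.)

v_rel = |v_A - v_B| = |72.0 - 27.0| = 45.0 m/s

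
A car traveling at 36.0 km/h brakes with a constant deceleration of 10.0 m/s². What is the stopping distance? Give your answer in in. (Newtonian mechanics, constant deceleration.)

v₀ = 36.0 km/h × 0.2777777777777778 = 10.0 m/s
d = v₀² / (2a) = 10.0² / (2 × 10.0) = 100.0 / 20.0 = 5.0 m
d = 5.0 m / 0.0254 = 196.9 in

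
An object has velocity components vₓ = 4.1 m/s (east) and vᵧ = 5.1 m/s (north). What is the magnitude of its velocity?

|v| = √(vₓ² + vᵧ²) = √(4.1² + 5.1²) = √(42.82) = 6.54 m/s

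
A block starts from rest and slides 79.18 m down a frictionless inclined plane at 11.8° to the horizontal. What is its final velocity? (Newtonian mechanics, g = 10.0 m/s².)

a = g sin(θ) = 10.0 × sin(11.8°) = 2.045 m/s²
v = √(2ad) = √(2 × 2.045 × 79.18) = 18.0 m/s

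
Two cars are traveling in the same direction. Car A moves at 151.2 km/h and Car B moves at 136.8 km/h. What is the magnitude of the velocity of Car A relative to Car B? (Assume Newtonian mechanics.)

v_rel = |v_A - v_B| = |151.2 - 136.8| = 14.4 km/h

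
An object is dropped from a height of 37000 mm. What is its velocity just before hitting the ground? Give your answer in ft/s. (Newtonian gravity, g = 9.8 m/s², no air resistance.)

h = 37000 mm × 0.001 = 37.0 m
v = √(2gh) = √(2 × 9.8 × 37.0) = 26.9295 m/s
v = 26.9295 m/s / 0.3048 = 88.35 ft/s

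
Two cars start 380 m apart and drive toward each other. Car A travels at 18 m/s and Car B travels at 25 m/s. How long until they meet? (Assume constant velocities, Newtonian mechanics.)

Combined speed: v_combined = 18 + 25 = 43 m/s
Time to meet: t = d/v_combined = 380/43 = 8.84 s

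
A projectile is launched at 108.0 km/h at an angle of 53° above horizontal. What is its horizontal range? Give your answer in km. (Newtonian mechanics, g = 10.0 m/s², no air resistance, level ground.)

v₀ = 108.0 km/h × 0.2777777777777778 = 30.0 m/s
R = v₀² × sin(2θ) / g = 30.0² × sin(2 × 53°) / 10.0 = 900.0 × 0.961262 / 10.0 = 86.5136 m
R = 86.5136 m / 1000.0 = 0.08651 km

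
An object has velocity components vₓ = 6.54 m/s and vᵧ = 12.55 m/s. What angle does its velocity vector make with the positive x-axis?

θ = arctan(vᵧ/vₓ) = arctan(12.55/6.54) = 62.48°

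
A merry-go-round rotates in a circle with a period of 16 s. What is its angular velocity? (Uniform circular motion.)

ω = 2π/T = 2π/16 = 0.3927 rad/s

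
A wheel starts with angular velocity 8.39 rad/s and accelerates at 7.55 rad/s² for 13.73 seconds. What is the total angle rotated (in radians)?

θ = ω₀t + ½αt² = 8.39×13.73 + ½×7.55×13.73² = 826.83 rad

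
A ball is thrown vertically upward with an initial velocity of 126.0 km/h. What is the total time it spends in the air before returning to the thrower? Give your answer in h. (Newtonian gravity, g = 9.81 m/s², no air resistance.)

v₀ = 126.0 km/h × 0.2777777777777778 = 35.0 m/s
t_total = 2 × v₀ / g = 2 × 35.0 / 9.81 = 7.13558 s
t_total = 7.13558 s / 3600.0 = 0.001982 h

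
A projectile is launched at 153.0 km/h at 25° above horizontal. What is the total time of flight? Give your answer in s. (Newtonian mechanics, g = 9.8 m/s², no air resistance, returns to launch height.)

v₀ = 153.0 km/h × 0.2777777777777778 = 42.5 m/s
T = 2 × v₀ × sin(θ) / g = 2 × 42.5 × sin(25°) / 9.8 = 2 × 42.5 × 0.422618 / 9.8 = 3.666 s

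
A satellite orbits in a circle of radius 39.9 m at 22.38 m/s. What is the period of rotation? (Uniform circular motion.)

T = 2πr/v = 2π×39.9/22.38 = 11.2 s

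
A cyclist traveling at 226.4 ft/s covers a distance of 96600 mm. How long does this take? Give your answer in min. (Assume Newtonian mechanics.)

d = 96600 mm × 0.001 = 96.6 m
v = 226.4 ft/s × 0.3048 = 69.0067 m/s
t = d / v = 96.6 / 69.0067 = 1.39986 s
t = 1.39986 s / 60.0 = 0.02333 min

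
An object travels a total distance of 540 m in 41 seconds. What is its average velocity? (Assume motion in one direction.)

v_avg = Δd / Δt = 540 / 41 = 13.17 m/s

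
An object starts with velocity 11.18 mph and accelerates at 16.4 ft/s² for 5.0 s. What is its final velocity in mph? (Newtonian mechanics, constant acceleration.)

v₀ = 11.18 mph × 0.44704 = 4.99791 m/s
a = 16.4 ft/s² × 0.3048 = 4.99872 m/s²
v = v₀ + a × t = 4.99791 + 4.99872 × 5.0 = 29.9915 m/s
v = 29.9915 m/s / 0.44704 = 67.09 mph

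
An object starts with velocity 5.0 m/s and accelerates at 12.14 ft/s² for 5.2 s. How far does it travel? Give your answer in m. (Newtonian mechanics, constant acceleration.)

a = 12.14 ft/s² × 0.3048 = 3.70027 m/s²
d = v₀ × t + ½ × a × t² = 5.0 × 5.2 + 0.5 × 3.70027 × 5.2² = 76.03 m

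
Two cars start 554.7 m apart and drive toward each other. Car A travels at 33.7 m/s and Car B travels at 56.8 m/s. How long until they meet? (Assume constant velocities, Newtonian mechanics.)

Combined speed: v_combined = 33.7 + 56.8 = 90.5 m/s
Time to meet: t = d/v_combined = 554.7/90.5 = 6.13 s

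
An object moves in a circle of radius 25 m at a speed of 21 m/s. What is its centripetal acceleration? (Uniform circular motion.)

a_c = v²/r = 21²/25 = 441/25 = 17.64 m/s²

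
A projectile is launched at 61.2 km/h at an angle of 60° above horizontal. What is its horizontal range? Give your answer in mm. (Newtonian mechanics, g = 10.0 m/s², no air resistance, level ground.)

v₀ = 61.2 km/h × 0.2777777777777778 = 17.0 m/s
R = v₀² × sin(2θ) / g = 17.0² × sin(2 × 60°) / 10.0 = 289.0 × 0.866025 / 10.0 = 25.0281 m
R = 25.0281 m / 0.001 = 25030 mm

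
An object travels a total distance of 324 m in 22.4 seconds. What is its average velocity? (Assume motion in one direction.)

v_avg = Δd / Δt = 324 / 22.4 = 14.46 m/s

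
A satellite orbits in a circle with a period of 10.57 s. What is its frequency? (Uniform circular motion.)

f = 1/T = 1/10.57 = 0.0946 Hz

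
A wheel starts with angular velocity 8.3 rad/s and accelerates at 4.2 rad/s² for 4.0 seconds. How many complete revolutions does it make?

θ = ω₀t + ½αt² = 8.3×4.0 + ½×4.2×4.0² = 66.8 rad
Total revolutions = θ/(2π) = 66.8/(2π) = 10.63
Complete revolutions = ⌊10.63⌋ = 10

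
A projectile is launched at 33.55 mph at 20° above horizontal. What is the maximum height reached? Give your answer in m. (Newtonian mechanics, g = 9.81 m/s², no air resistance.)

v₀ = 33.55 mph × 0.44704 = 14.9982 m/s
H = v₀² × sin²(θ) / (2g) = 14.9982² × sin(20°)² / (2 × 9.81) = 224.946 × 0.116978 / 19.62 = 1.341 m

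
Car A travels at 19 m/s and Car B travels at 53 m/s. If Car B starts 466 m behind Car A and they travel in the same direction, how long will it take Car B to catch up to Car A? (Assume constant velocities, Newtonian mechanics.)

Relative speed: v_rel = 53 - 19 = 34 m/s
Time to catch: t = d₀/v_rel = 466/34 = 13.71 s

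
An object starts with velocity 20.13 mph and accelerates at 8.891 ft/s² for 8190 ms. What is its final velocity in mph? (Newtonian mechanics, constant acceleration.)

v₀ = 20.13 mph × 0.44704 = 8.99892 m/s
a = 8.891 ft/s² × 0.3048 = 2.70998 m/s²
t = 8190 ms × 0.001 = 8.19 s
v = v₀ + a × t = 8.99892 + 2.70998 × 8.19 = 31.1937 m/s
v = 31.1937 m/s / 0.44704 = 69.78 mph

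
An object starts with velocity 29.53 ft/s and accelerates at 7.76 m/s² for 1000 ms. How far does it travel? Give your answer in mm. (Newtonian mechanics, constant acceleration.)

v₀ = 29.53 ft/s × 0.3048 = 9.00074 m/s
t = 1000 ms × 0.001 = 1.0 s
d = v₀ × t + ½ × a × t² = 9.00074 × 1.0 + 0.5 × 7.76 × 1.0² = 12.8807 m
d = 12.8807 m / 0.001 = 12880 mm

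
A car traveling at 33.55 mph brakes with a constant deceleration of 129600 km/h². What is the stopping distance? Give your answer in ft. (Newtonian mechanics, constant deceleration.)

v₀ = 33.55 mph × 0.44704 = 14.9982 m/s
a = 129600 km/h² × 7.716049382716049e-05 = 10.0 m/s²
d = v₀² / (2a) = 14.9982² / (2 × 10.0) = 224.946 / 20.0 = 11.2473 m
d = 11.2473 m / 0.3048 = 36.9 ft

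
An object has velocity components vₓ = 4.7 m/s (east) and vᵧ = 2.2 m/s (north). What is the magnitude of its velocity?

|v| = √(vₓ² + vᵧ²) = √(4.7² + 2.2²) = √(26.93) = 5.19 m/s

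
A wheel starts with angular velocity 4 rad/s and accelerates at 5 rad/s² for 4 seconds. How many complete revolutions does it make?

θ = ω₀t + ½αt² = 4×4 + ½×5×4² = 56.0 rad
Total revolutions = θ/(2π) = 56.0/(2π) = 8.91
Complete revolutions = ⌊8.91⌋ = 8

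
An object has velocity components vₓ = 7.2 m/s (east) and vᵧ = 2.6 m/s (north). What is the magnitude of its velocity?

|v| = √(vₓ² + vᵧ²) = √(7.2² + 2.6²) = √(58.6) = 7.66 m/s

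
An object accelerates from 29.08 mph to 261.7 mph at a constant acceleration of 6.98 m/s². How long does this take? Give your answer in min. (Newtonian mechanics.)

v₀ = 29.08 mph × 0.44704 = 12.9999 m/s
v = 261.7 mph × 0.44704 = 116.99 m/s
t = (v - v₀) / a = (116.99 - 12.9999) / 6.98 = 14.8983 s
t = 14.8983 s / 60.0 = 0.2483 min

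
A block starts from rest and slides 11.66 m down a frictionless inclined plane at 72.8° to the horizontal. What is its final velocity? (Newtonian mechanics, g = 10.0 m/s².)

a = g sin(θ) = 10.0 × sin(72.8°) = 9.5528 m/s²
v = √(2ad) = √(2 × 9.5528 × 11.66) = 14.93 m/s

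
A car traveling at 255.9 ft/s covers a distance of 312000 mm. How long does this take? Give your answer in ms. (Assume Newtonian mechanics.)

d = 312000 mm × 0.001 = 312.0 m
v = 255.9 ft/s × 0.3048 = 77.9983 m/s
t = d / v = 312.0 / 77.9983 = 4.00009 s
t = 4.00009 s / 0.001 = 4000 ms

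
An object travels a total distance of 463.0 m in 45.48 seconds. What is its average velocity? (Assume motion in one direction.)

v_avg = Δd / Δt = 463.0 / 45.48 = 10.18 m/s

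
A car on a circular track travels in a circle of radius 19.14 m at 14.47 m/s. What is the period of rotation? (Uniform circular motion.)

T = 2πr/v = 2π×19.14/14.47 = 8.31 s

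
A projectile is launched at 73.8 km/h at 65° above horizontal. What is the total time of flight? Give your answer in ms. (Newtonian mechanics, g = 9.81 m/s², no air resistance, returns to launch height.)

v₀ = 73.8 km/h × 0.2777777777777778 = 20.5 m/s
T = 2 × v₀ × sin(θ) / g = 2 × 20.5 × sin(65°) / 9.81 = 2 × 20.5 × 0.906308 / 9.81 = 3.78783 s
T = 3.78783 s / 0.001 = 3788 ms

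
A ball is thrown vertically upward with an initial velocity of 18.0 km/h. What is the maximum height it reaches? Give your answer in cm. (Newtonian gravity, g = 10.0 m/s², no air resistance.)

v₀ = 18.0 km/h × 0.2777777777777778 = 5.0 m/s
h_max = v₀² / (2g) = 5.0² / (2 × 10.0) = 25.0 / 20.0 = 1.25 m
h_max = 1.25 m / 0.01 = 125.0 cm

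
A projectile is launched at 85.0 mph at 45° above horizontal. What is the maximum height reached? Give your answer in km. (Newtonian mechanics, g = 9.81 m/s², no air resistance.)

v₀ = 85.0 mph × 0.44704 = 37.9984 m/s
H = v₀² × sin²(θ) / (2g) = 37.9984² × sin(45°)² / (2 × 9.81) = 1443.88 × 0.5 / 19.62 = 36.7961 m
H = 36.7961 m / 1000.0 = 0.0368 km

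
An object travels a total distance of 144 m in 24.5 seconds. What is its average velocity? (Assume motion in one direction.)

v_avg = Δd / Δt = 144 / 24.5 = 5.88 m/s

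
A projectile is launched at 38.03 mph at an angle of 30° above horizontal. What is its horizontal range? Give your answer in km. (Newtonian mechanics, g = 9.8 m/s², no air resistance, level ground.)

v₀ = 38.03 mph × 0.44704 = 17.0009 m/s
R = v₀² × sin(2θ) / g = 17.0009² × sin(2 × 30°) / 9.8 = 289.031 × 0.866025 / 9.8 = 25.5416 m
R = 25.5416 m / 1000.0 = 0.02554 km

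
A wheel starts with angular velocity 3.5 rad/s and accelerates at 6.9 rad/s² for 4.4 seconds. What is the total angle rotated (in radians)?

θ = ω₀t + ½αt² = 3.5×4.4 + ½×6.9×4.4² = 82.19 rad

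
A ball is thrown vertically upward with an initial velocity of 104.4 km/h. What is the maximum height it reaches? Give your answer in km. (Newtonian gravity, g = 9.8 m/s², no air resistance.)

v₀ = 104.4 km/h × 0.2777777777777778 = 29.0 m/s
h_max = v₀² / (2g) = 29.0² / (2 × 9.8) = 841.0 / 19.6 = 42.9082 m
h_max = 42.9082 m / 1000.0 = 0.04291 km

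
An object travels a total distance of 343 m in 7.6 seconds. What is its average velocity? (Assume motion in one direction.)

v_avg = Δd / Δt = 343 / 7.6 = 45.13 m/s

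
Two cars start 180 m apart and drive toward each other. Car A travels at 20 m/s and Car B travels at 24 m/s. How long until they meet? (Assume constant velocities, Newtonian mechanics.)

Combined speed: v_combined = 20 + 24 = 44 m/s
Time to meet: t = d/v_combined = 180/44 = 4.09 s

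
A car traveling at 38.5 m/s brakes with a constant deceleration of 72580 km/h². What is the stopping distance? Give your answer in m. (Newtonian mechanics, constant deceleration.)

a = 72580 km/h² × 7.716049382716049e-05 = 5.60031 m/s²
d = v₀² / (2a) = 38.5² / (2 × 5.60031) = 1482.25 / 11.2006 = 132.3 m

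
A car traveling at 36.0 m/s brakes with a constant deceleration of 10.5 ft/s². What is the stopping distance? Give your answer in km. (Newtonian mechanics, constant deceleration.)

a = 10.5 ft/s² × 0.3048 = 3.2004 m/s²
d = v₀² / (2a) = 36.0² / (2 × 3.2004) = 1296.0 / 6.4008 = 202.475 m
d = 202.475 m / 1000.0 = 0.2025 km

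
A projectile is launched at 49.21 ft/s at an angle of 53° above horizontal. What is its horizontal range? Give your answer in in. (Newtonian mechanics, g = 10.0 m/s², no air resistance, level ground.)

v₀ = 49.21 ft/s × 0.3048 = 14.9992 m/s
R = v₀² × sin(2θ) / g = 14.9992² × sin(2 × 53°) / 10.0 = 224.976 × 0.961262 / 10.0 = 21.6261 m
R = 21.6261 m / 0.0254 = 851.4 in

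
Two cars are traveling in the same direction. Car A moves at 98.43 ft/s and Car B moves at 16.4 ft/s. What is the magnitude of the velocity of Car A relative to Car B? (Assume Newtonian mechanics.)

v_rel = |v_A - v_B| = |98.43 - 16.4| = 82.03 ft/s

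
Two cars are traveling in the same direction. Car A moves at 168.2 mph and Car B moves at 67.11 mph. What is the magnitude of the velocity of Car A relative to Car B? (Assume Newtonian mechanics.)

v_rel = |v_A - v_B| = |168.2 - 67.11| = 101.09 mph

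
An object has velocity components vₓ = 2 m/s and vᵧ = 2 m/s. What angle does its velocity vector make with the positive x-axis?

θ = arctan(vᵧ/vₓ) = arctan(2/2) = 45.0°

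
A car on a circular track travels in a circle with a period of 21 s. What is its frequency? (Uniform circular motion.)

f = 1/T = 1/21 = 0.0476 Hz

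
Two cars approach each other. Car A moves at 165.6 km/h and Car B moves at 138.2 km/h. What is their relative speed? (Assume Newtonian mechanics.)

v_rel = v_A + v_B = 165.6 + 138.2 = 303.8 km/h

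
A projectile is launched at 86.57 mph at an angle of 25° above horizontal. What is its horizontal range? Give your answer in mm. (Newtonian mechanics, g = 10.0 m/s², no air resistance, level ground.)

v₀ = 86.57 mph × 0.44704 = 38.7003 m/s
R = v₀² × sin(2θ) / g = 38.7003² × sin(2 × 25°) / 10.0 = 1497.71 × 0.766044 / 10.0 = 114.731 m
R = 114.731 m / 0.001 = 114700 mm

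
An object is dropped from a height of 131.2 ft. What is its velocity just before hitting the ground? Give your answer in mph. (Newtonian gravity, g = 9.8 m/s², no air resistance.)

h = 131.2 ft × 0.3048 = 39.9898 m
v = √(2gh) = √(2 × 9.8 × 39.9898) = 27.9964 m/s
v = 27.9964 m/s / 0.44704 = 62.63 mph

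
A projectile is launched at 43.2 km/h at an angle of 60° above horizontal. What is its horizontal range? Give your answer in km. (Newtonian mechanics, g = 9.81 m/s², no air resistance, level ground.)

v₀ = 43.2 km/h × 0.2777777777777778 = 12.0 m/s
R = v₀² × sin(2θ) / g = 12.0² × sin(2 × 60°) / 9.81 = 144.0 × 0.866025 / 9.81 = 12.7123 m
R = 12.7123 m / 1000.0 = 0.01271 km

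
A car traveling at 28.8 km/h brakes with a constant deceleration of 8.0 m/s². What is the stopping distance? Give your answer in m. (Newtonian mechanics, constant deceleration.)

v₀ = 28.8 km/h × 0.2777777777777778 = 8.0 m/s
d = v₀² / (2a) = 8.0² / (2 × 8.0) = 64.0 / 16.0 = 4.0 m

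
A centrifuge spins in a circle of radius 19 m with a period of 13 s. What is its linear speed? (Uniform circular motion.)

v = 2πr/T = 2π×19/13 = 9.18 m/s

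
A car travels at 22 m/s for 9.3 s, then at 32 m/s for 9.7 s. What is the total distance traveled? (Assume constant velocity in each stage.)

d₁ = v₁t₁ = 22 × 9.3 = 204.6 m
d₂ = v₂t₂ = 32 × 9.7 = 310.4 m
d_total = 204.6 + 310.4 = 515.0 m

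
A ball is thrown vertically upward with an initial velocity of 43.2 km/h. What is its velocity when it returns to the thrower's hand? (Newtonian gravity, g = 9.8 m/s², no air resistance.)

By conservation of energy (no air resistance), the ball returns to the throw height with the same speed as launch, but directed downward.
|v_ground| = v₀ = 43.2 km/h
v_ground = 43.2 km/h (downward)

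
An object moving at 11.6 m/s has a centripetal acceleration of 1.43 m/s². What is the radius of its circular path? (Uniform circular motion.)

r = v²/a_c = 11.6²/1.43 = 94.1 m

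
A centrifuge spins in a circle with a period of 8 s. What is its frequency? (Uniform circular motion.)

f = 1/T = 1/8 = 0.125 Hz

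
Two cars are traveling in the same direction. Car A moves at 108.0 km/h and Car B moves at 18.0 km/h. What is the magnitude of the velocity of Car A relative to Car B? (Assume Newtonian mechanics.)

v_rel = |v_A - v_B| = |108.0 - 18.0| = 90.0 km/h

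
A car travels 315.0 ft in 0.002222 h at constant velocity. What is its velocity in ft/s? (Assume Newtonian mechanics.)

d = 315.0 ft × 0.3048 = 96.012 m
t = 0.002222 h × 3600.0 = 7.9992 s
v = d / t = 96.012 / 7.9992 = 12.0027 m/s
v = 12.0027 m/s / 0.3048 = 39.38 ft/s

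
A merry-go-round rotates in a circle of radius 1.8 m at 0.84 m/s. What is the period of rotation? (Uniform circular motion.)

T = 2πr/v = 2π×1.8/0.84 = 13.46 s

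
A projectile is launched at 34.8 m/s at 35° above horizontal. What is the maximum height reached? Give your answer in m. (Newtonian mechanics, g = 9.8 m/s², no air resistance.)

H = v₀² × sin²(θ) / (2g) = 34.8² × sin(35°)² / (2 × 9.8) = 1211.04 × 0.32899 / 19.6 = 20.33 m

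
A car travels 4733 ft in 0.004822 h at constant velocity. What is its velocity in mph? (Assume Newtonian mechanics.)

d = 4733 ft × 0.3048 = 1442.62 m
t = 0.004822 h × 3600.0 = 17.3592 s
v = d / t = 1442.62 / 17.3592 = 83.1041 m/s
v = 83.1041 m/s / 0.44704 = 185.9 mph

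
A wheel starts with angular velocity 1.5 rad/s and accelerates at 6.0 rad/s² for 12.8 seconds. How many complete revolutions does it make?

θ = ω₀t + ½αt² = 1.5×12.8 + ½×6.0×12.8² = 510.72 rad
Total revolutions = θ/(2π) = 510.72/(2π) = 81.28
Complete revolutions = ⌊81.28⌋ = 81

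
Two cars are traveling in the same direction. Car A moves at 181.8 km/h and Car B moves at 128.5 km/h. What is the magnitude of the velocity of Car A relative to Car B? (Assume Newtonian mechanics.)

v_rel = |v_A - v_B| = |181.8 - 128.5| = 53.3 km/h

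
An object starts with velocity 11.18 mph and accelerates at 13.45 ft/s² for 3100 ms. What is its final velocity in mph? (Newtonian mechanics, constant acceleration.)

v₀ = 11.18 mph × 0.44704 = 4.99791 m/s
a = 13.45 ft/s² × 0.3048 = 4.09956 m/s²
t = 3100 ms × 0.001 = 3.1 s
v = v₀ + a × t = 4.99791 + 4.09956 × 3.1 = 17.7065 m/s
v = 17.7065 m/s / 0.44704 = 39.61 mph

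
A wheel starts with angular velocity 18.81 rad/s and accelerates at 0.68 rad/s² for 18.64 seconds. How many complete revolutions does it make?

θ = ω₀t + ½αt² = 18.81×18.64 + ½×0.68×18.64² = 468.751264 rad
Total revolutions = θ/(2π) = 468.751264/(2π) = 74.6
Complete revolutions = ⌊74.6⌋ = 74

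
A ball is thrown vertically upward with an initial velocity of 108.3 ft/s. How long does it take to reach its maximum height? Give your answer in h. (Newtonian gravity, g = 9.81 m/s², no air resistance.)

v₀ = 108.3 ft/s × 0.3048 = 33.0098 m/s
t_up = v₀ / g = 33.0098 / 9.81 = 3.36491 s
t_up = 3.36491 s / 3600.0 = 0.0009347 h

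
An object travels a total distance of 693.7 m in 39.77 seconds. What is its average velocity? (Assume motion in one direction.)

v_avg = Δd / Δt = 693.7 / 39.77 = 17.44 m/s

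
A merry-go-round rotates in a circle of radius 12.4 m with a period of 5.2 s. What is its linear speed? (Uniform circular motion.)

v = 2πr/T = 2π×12.4/5.2 = 14.98 m/s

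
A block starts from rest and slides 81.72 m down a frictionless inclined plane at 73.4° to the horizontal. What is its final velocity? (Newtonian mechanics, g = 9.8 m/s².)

a = g sin(θ) = 9.8 × sin(73.4°) = 9.3916 m/s²
v = √(2ad) = √(2 × 9.3916 × 81.72) = 39.18 m/s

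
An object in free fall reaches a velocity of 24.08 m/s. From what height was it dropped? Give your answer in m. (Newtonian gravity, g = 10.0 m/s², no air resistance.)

h = v² / (2g) = 24.08² / (2 × 10.0) = 28.99 m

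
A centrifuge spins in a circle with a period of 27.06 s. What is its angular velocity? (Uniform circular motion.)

ω = 2π/T = 2π/27.06 = 0.2322 rad/s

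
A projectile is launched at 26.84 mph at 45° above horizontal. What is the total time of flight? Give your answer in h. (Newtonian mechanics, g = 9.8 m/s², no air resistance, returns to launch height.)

v₀ = 26.84 mph × 0.44704 = 11.9986 m/s
T = 2 × v₀ × sin(θ) / g = 2 × 11.9986 × sin(45°) / 9.8 = 2 × 11.9986 × 0.707107 / 9.8 = 1.73149 s
T = 1.73149 s / 3600.0 = 0.000481 h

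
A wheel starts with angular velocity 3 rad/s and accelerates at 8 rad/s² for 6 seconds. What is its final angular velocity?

ω = ω₀ + αt = 3 + 8 × 6 = 51 rad/s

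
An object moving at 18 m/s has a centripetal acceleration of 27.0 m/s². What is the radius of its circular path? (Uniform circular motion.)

r = v²/a_c = 18²/27.0 = 12.0 m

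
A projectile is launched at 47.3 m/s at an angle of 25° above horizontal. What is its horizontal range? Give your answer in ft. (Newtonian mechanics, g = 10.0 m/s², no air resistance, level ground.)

R = v₀² × sin(2θ) / g = 47.3² × sin(2 × 25°) / 10.0 = 2237.29 × 0.766044 / 10.0 = 171.386 m
R = 171.386 m / 0.3048 = 562.3 ft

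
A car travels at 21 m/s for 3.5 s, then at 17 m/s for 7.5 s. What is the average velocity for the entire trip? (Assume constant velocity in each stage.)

d₁ = v₁t₁ = 21 × 3.5 = 73.5 m
d₂ = v₂t₂ = 17 × 7.5 = 127.5 m
d_total = 201.0 m, t_total = 11.0 s
v_avg = d_total/t_total = 201.0/11.0 = 18.27 m/s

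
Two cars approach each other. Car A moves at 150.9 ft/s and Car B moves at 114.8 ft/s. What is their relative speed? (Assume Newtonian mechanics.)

v_rel = v_A + v_B = 150.9 + 114.8 = 265.7 ft/s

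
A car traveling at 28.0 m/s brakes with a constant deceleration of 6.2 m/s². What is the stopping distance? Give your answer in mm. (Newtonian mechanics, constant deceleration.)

d = v₀² / (2a) = 28.0² / (2 × 6.2) = 784.0 / 12.4 = 63.2258 m
d = 63.2258 m / 0.001 = 63230 mm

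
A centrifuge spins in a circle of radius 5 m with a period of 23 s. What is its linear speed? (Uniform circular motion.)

v = 2πr/T = 2π×5/23 = 1.37 m/s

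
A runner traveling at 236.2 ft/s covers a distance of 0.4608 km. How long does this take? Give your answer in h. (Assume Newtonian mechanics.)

d = 0.4608 km × 1000.0 = 460.8 m
v = 236.2 ft/s × 0.3048 = 71.9938 m/s
t = d / v = 460.8 / 71.9938 = 6.40055 s
t = 6.40055 s / 3600.0 = 0.001778 h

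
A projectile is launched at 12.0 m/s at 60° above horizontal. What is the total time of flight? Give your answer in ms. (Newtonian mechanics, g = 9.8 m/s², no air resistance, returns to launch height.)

T = 2 × v₀ × sin(θ) / g = 2 × 12.0 × sin(60°) / 9.8 = 2 × 12.0 × 0.866025 / 9.8 = 2.12088 s
T = 2.12088 s / 0.001 = 2121 ms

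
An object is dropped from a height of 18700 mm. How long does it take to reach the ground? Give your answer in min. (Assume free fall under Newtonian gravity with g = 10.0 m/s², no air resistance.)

h = 18700 mm × 0.001 = 18.7 m
t = √(2h/g) = √(2 × 18.7 / 10.0) = 1.93391 s
t = 1.93391 s / 60.0 = 0.03223 min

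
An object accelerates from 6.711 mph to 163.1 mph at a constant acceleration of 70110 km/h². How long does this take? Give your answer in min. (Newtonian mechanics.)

v₀ = 6.711 mph × 0.44704 = 3.00009 m/s
v = 163.1 mph × 0.44704 = 72.9122 m/s
a = 70110 km/h² × 7.716049382716049e-05 = 5.40972 m/s²
t = (v - v₀) / a = (72.9122 - 3.00009) / 5.40972 = 12.9234 s
t = 12.9234 s / 60.0 = 0.2154 min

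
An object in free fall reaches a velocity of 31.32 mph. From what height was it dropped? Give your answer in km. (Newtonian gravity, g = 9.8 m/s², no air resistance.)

v = 31.32 mph × 0.44704 = 14.0013 m/s
h = v² / (2g) = 14.0013² / (2 × 9.8) = 10.0019 m
h = 10.0019 m / 1000.0 = 0.01 km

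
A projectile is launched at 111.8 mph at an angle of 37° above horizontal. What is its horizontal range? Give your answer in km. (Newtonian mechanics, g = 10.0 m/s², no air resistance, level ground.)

v₀ = 111.8 mph × 0.44704 = 49.9791 m/s
R = v₀² × sin(2θ) / g = 49.9791² × sin(2 × 37°) / 10.0 = 2497.91 × 0.961262 / 10.0 = 240.115 m
R = 240.115 m / 1000.0 = 0.2401 km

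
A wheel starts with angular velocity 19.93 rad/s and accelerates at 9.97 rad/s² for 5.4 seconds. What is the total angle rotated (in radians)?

θ = ω₀t + ½αt² = 19.93×5.4 + ½×9.97×5.4² = 252.98 rad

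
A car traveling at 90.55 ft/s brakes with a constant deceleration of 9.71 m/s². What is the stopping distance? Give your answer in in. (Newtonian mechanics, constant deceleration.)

v₀ = 90.55 ft/s × 0.3048 = 27.5996 m/s
d = v₀² / (2a) = 27.5996² / (2 × 9.71) = 761.738 / 19.42 = 39.2244 m
d = 39.2244 m / 0.0254 = 1544 in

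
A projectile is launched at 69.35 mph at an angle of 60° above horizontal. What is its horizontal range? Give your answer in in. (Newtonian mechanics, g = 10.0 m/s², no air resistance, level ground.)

v₀ = 69.35 mph × 0.44704 = 31.0022 m/s
R = v₀² × sin(2θ) / g = 31.0022² × sin(2 × 60°) / 10.0 = 961.136 × 0.866025 / 10.0 = 83.2368 m
R = 83.2368 m / 0.0254 = 3277 in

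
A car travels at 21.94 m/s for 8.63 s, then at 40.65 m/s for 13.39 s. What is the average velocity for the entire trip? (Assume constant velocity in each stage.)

d₁ = v₁t₁ = 21.94 × 8.63 = 189.3422 m
d₂ = v₂t₂ = 40.65 × 13.39 = 544.3035 m
d_total = 733.6457 m, t_total = 22.02 s
v_avg = d_total/t_total = 733.6457/22.02 = 33.32 m/s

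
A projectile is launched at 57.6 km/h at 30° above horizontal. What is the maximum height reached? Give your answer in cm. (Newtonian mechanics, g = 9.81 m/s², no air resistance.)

v₀ = 57.6 km/h × 0.2777777777777778 = 16.0 m/s
H = v₀² × sin²(θ) / (2g) = 16.0² × sin(30°)² / (2 × 9.81) = 256.0 × 0.25 / 19.62 = 3.26198 m
H = 3.26198 m / 0.01 = 326.2 cm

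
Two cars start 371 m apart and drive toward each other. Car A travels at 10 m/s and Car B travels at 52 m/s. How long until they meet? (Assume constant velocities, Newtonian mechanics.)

Combined speed: v_combined = 10 + 52 = 62 m/s
Time to meet: t = d/v_combined = 371/62 = 5.98 s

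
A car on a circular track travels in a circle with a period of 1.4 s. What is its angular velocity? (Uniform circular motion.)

ω = 2π/T = 2π/1.4 = 4.488 rad/s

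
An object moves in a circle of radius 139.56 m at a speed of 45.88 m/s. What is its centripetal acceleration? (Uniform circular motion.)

a_c = v²/r = 45.88²/139.56 = 2104.9744/139.56 = 15.08 m/s²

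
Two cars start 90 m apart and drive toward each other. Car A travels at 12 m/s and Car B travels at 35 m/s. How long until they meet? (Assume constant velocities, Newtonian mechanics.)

Combined speed: v_combined = 12 + 35 = 47 m/s
Time to meet: t = d/v_combined = 90/47 = 1.91 s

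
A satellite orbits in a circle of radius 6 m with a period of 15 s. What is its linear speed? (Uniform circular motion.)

v = 2πr/T = 2π×6/15 = 2.51 m/s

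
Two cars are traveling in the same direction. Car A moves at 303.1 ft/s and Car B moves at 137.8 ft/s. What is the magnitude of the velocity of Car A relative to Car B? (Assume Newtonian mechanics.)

v_rel = |v_A - v_B| = |303.1 - 137.8| = 165.3 ft/s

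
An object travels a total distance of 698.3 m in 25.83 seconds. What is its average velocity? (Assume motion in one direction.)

v_avg = Δd / Δt = 698.3 / 25.83 = 27.03 m/s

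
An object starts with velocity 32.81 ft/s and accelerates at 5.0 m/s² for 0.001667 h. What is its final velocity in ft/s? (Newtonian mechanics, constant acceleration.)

v₀ = 32.81 ft/s × 0.3048 = 10.0005 m/s
t = 0.001667 h × 3600.0 = 6.0012 s
v = v₀ + a × t = 10.0005 + 5.0 × 6.0012 = 40.0065 m/s
v = 40.0065 m/s / 0.3048 = 131.3 ft/s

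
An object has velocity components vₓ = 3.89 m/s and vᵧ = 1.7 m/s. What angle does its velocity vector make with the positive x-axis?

θ = arctan(vᵧ/vₓ) = arctan(1.7/3.89) = 23.61°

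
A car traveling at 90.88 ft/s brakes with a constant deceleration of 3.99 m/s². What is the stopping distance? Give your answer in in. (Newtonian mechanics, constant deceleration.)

v₀ = 90.88 ft/s × 0.3048 = 27.7002 m/s
d = v₀² / (2a) = 27.7002² / (2 × 3.99) = 767.301 / 7.98 = 96.153 m
d = 96.153 m / 0.0254 = 3786 in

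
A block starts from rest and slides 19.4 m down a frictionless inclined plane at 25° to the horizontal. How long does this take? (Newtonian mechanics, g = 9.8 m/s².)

a = g sin(θ) = 9.8 × sin(25°) = 4.1417 m/s²
t = √(2d/a) = √(2 × 19.4 / 4.1417) = 3.06 s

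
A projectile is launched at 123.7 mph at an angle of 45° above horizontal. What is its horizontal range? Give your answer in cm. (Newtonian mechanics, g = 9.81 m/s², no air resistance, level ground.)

v₀ = 123.7 mph × 0.44704 = 55.2988 m/s
R = v₀² × sin(2θ) / g = 55.2988² × sin(2 × 45°) / 9.81 = 3057.96 × 1.0 / 9.81 = 311.719 m
R = 311.719 m / 0.01 = 31170 cm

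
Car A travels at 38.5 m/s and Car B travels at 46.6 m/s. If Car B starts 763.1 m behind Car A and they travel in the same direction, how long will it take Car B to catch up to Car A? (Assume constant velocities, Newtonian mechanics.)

Relative speed: v_rel = 46.6 - 38.5 = 8.1 m/s
Time to catch: t = d₀/v_rel = 763.1/8.1 = 94.21 s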